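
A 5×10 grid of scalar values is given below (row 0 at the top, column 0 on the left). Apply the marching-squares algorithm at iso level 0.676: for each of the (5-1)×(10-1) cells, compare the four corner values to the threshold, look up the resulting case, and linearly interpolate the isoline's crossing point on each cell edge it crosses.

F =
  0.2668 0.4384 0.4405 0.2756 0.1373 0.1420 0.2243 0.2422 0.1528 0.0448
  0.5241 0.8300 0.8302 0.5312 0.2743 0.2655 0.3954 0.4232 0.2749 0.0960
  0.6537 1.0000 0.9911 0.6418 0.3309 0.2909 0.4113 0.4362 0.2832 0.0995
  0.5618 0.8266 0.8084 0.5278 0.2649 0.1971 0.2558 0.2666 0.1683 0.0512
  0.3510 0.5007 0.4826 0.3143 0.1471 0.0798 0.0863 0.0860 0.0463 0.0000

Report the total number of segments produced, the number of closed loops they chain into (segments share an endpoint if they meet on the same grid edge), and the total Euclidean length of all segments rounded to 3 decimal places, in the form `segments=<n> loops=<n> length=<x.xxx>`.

segments=10 loops=1 length=8.961

cell (0,0): code 0100 → (0.607,1.000)–(1.000,0.497)
cell (0,1): code 1100 → (0.604,2.000)–(0.607,1.000)
cell (0,2): code 1000 → (1.000,2.516)–(0.604,2.000)
cell (1,0): code 0110 → (1.000,0.497)–(2.000,0.064)
cell (1,2): code 1001 → (2.000,2.902)–(1.000,2.516)
cell (2,0): code 0110 → (2.000,0.064)–(3.000,0.431)
cell (2,2): code 1001 → (3.000,2.472)–(2.000,2.902)
cell (3,0): code 0010 → (3.000,0.431)–(3.462,1.000)
cell (3,1): code 0011 → (3.462,1.000)–(3.406,2.000)
cell (3,2): code 0001 → (3.406,2.000)–(3.000,2.472)
total: 10 segments, chained into 1 closed loop(s), length Σ = 8.961170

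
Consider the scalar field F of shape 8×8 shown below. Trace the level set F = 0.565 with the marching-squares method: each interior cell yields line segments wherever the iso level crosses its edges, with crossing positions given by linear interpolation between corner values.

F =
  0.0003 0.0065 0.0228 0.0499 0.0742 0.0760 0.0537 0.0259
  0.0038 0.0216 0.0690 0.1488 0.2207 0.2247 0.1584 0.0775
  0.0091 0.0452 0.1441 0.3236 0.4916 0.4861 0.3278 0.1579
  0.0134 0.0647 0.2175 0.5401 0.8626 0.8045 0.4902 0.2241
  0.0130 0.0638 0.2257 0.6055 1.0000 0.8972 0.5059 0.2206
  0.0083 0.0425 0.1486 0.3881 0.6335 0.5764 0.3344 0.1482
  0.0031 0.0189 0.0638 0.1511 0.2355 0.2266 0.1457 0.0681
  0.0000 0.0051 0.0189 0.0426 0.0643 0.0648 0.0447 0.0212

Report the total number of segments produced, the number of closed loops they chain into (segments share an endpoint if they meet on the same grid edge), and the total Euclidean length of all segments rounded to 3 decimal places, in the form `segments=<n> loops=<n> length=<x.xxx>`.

segments=12 loops=1 length=9.294

cell (2,3): code 0100 → (2.198,4.000)–(3.000,3.077)
cell (2,4): code 1100 → (2.248,5.000)–(2.198,4.000)
cell (2,5): code 1000 → (3.000,5.762)–(2.248,5.000)
cell (3,2): code 0100 → (3.381,3.000)–(4.000,2.893)
cell (3,3): code 1110 → (3.000,3.077)–(3.381,3.000)
cell (3,5): code 1001 → (4.000,5.849)–(3.000,5.762)
cell (4,2): code 0010 → (4.000,2.893)–(4.186,3.000)
cell (4,3): code 0111 → (4.186,3.000)–(5.000,3.721)
cell (4,5): code 1001 → (5.000,5.047)–(4.000,5.849)
cell (5,3): code 0010 → (5.000,3.721)–(5.172,4.000)
cell (5,4): code 0011 → (5.172,4.000)–(5.033,5.000)
cell (5,5): code 0001 → (5.033,5.000)–(5.000,5.047)
total: 12 segments, chained into 1 closed loop(s), length Σ = 9.293744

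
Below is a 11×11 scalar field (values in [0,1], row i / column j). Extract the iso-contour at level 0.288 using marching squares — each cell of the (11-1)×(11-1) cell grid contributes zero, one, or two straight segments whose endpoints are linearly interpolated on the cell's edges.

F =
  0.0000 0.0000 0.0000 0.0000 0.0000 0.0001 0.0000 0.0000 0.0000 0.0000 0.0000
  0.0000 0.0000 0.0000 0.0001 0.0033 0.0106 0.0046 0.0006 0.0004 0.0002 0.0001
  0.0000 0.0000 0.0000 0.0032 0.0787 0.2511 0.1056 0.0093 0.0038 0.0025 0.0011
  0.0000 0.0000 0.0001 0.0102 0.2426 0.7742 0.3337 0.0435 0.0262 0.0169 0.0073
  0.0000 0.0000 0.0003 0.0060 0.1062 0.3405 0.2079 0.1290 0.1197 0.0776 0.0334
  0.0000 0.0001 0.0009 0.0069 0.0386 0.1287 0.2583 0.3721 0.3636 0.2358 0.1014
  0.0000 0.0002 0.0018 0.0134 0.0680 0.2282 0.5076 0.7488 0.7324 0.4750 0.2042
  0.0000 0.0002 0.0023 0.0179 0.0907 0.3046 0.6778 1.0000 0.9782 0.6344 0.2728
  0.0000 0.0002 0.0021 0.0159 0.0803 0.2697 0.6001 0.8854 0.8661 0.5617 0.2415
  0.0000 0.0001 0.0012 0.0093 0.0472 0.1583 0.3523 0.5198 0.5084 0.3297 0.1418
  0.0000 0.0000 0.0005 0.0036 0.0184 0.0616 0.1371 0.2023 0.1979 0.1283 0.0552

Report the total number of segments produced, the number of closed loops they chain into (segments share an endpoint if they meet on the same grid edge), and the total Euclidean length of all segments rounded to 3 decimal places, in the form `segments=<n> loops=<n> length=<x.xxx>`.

segments=28 loops=2 length=21.951

cell (2,4): code 0100 → (2.071,5.000)–(3.000,4.085)
cell (2,5): code 1100 → (2.800,6.000)–(2.071,5.000)
cell (2,6): code 1000 → (3.000,6.157)–(2.800,6.000)
cell (3,4): code 0110 → (3.000,4.085)–(4.000,4.776)
cell (3,5): code 1011 → (4.000,5.396)–(3.363,6.000)
cell (3,6): code 0001 → (3.363,6.000)–(3.000,6.157)
cell (4,4): code 0010 → (4.000,4.776)–(4.248,5.000)
cell (4,5): code 0001 → (4.248,5.000)–(4.000,5.396)
cell (4,6): code 0100 → (4.654,7.000)–(5.000,6.261)
cell (4,7): code 1100 → (4.690,8.000)–(4.654,7.000)
cell (4,8): code 1000 → (5.000,8.592)–(4.690,8.000)
cell (5,5): code 0100 → (5.119,6.000)–(6.000,5.214)
cell (5,6): code 1110 → (5.000,6.261)–(5.119,6.000)
cell (5,8): code 1101 → (5.218,9.000)–(5.000,8.592)
cell (5,9): code 1000 → (6.000,9.691)–(5.218,9.000)
cell (6,4): code 0100 → (6.783,5.000)–(7.000,4.922)
cell (6,5): code 1110 → (6.000,5.214)–(6.783,5.000)
cell (6,9): code 1001 → (7.000,9.958)–(6.000,9.691)
cell (7,4): code 0010 → (7.000,4.922)–(7.476,5.000)
cell (7,5): code 0111 → (7.476,5.000)–(8.000,5.055)
cell (7,9): code 1001 → (8.000,9.855)–(7.000,9.958)
cell (8,5): code 0110 → (8.000,5.055)–(9.000,5.669)
cell (8,9): code 1001 → (9.000,9.222)–(8.000,9.855)
cell (9,5): code 0010 → (9.000,5.669)–(9.299,6.000)
cell (9,6): code 0011 → (9.299,6.000)–(9.730,7.000)
cell (9,7): code 0011 → (9.730,7.000)–(9.710,8.000)
cell (9,8): code 0011 → (9.710,8.000)–(9.207,9.000)
cell (9,9): code 0001 → (9.207,9.000)–(9.000,9.222)
total: 28 segments, chained into 2 closed loop(s), length Σ = 21.951157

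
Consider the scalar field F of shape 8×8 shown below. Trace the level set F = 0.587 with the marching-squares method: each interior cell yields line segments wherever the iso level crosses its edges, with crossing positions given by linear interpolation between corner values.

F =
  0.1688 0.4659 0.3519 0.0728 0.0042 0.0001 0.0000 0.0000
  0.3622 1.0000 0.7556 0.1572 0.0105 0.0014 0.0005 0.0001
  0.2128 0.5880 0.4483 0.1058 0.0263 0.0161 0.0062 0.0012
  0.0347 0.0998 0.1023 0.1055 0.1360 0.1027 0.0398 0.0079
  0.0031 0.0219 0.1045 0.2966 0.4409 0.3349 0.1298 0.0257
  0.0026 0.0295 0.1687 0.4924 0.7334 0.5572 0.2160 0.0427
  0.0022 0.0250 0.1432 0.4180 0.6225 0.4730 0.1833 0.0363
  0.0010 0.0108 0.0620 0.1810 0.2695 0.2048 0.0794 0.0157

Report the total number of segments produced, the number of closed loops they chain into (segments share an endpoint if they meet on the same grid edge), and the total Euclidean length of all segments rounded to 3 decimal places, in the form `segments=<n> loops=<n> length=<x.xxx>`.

segments=14 loops=2 length=9.950

cell (0,0): code 0100 → (0.227,1.000)–(1.000,0.352)
cell (0,1): code 1100 → (0.582,2.000)–(0.227,1.000)
cell (0,2): code 1000 → (1.000,2.282)–(0.582,2.000)
cell (1,0): code 0110 → (1.000,0.352)–(2.000,0.997)
cell (1,1): code 1011 → (2.000,1.007)–(1.549,2.000)
cell (1,2): code 0001 → (1.549,2.000)–(1.000,2.282)
cell (2,0): code 0010 → (2.000,0.997)–(2.002,1.000)
cell (2,1): code 0001 → (2.002,1.000)–(2.000,1.007)
cell (4,3): code 0100 → (4.499,4.000)–(5.000,3.393)
cell (4,4): code 1000 → (5.000,4.831)–(4.499,4.000)
cell (5,3): code 0110 → (5.000,3.393)–(6.000,3.826)
cell (5,4): code 1001 → (6.000,4.237)–(5.000,4.831)
cell (6,3): code 0010 → (6.000,3.826)–(6.101,4.000)
cell (6,4): code 0001 → (6.101,4.000)–(6.000,4.237)
total: 14 segments, chained into 2 closed loop(s), length Σ = 9.950286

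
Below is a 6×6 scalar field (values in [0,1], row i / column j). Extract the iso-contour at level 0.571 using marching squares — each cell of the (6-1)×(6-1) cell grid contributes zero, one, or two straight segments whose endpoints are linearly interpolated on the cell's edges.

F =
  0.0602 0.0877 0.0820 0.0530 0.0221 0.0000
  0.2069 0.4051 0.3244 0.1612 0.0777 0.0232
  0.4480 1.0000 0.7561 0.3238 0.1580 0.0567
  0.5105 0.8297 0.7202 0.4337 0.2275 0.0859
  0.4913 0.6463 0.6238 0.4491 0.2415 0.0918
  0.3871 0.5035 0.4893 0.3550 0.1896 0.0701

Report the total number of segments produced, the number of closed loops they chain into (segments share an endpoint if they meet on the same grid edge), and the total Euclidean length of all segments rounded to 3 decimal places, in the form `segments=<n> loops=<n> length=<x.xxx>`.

segments=10 loops=1 length=9.009

cell (1,0): code 0100 → (1.279,1.000)–(2.000,0.223)
cell (1,1): code 1100 → (1.571,2.000)–(1.279,1.000)
cell (1,2): code 1000 → (2.000,2.428)–(1.571,2.000)
cell (2,0): code 0110 → (2.000,0.223)–(3.000,0.190)
cell (2,2): code 1001 → (3.000,2.521)–(2.000,2.428)
cell (3,0): code 0110 → (3.000,0.190)–(4.000,0.514)
cell (3,2): code 1001 → (4.000,2.302)–(3.000,2.521)
cell (4,0): code 0010 → (4.000,0.514)–(4.527,1.000)
cell (4,1): code 0011 → (4.527,1.000)–(4.393,2.000)
cell (4,2): code 0001 → (4.393,2.000)–(4.000,2.302)
total: 10 segments, chained into 1 closed loop(s), length Σ = 9.009278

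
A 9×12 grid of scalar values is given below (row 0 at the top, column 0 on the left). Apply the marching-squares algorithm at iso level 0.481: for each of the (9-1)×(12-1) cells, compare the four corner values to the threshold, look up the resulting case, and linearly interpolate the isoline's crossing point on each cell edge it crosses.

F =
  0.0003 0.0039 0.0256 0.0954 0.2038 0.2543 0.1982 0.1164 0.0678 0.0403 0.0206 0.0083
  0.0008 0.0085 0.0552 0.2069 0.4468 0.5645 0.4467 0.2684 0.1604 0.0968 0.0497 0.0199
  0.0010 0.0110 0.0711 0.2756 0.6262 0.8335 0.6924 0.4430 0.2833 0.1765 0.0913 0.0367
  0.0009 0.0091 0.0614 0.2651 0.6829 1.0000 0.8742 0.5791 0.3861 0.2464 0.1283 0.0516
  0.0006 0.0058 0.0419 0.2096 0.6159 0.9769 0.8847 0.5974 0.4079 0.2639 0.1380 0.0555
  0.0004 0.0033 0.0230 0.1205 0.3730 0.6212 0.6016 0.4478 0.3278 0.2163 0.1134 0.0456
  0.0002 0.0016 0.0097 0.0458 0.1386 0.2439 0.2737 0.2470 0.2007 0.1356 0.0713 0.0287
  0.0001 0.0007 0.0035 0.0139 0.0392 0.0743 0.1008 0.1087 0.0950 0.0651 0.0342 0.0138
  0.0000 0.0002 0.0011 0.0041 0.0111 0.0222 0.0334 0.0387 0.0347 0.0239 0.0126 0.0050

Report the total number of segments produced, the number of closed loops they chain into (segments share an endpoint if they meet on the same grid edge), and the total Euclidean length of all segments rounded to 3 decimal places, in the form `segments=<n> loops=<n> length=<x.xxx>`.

segments=18 loops=1 length=13.636

cell (0,4): code 0100 → (0.731,5.000)–(1.000,4.291)
cell (0,5): code 1000 → (1.000,5.709)–(0.731,5.000)
cell (1,3): code 0100 → (1.191,4.000)–(2.000,3.586)
cell (1,4): code 1110 → (1.000,4.291)–(1.191,4.000)
cell (1,5): code 1101 → (1.140,6.000)–(1.000,5.709)
cell (1,6): code 1000 → (2.000,6.848)–(1.140,6.000)
cell (2,3): code 0110 → (2.000,3.586)–(3.000,3.517)
cell (2,6): code 1101 → (2.279,7.000)–(2.000,6.848)
cell (2,7): code 1000 → (3.000,7.508)–(2.279,7.000)
cell (3,3): code 0110 → (3.000,3.517)–(4.000,3.668)
cell (3,7): code 1001 → (4.000,7.614)–(3.000,7.508)
cell (4,3): code 0010 → (4.000,3.668)–(4.555,4.000)
cell (4,4): code 0111 → (4.555,4.000)–(5.000,4.435)
cell (4,6): code 1011 → (5.000,6.784)–(4.778,7.000)
cell (4,7): code 0001 → (4.778,7.000)–(4.000,7.614)
cell (5,4): code 0010 → (5.000,4.435)–(5.372,5.000)
cell (5,5): code 0011 → (5.372,5.000)–(5.368,6.000)
cell (5,6): code 0001 → (5.368,6.000)–(5.000,6.784)
total: 18 segments, chained into 1 closed loop(s), length Σ = 13.636136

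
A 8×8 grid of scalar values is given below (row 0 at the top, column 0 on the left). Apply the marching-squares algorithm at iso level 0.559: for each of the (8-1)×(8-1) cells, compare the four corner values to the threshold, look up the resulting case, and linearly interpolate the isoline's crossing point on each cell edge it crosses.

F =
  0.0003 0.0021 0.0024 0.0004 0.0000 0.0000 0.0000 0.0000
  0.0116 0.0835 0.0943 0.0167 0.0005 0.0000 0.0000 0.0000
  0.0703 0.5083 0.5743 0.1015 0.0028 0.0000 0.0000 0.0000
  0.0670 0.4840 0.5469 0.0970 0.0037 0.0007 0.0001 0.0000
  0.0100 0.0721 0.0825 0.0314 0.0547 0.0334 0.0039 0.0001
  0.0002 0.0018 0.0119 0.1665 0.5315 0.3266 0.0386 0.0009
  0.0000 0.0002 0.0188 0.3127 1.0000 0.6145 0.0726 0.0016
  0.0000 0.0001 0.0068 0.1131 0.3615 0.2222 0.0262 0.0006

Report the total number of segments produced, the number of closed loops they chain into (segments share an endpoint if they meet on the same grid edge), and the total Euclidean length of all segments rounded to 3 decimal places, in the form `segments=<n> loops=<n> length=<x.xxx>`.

segments=10 loops=2 length=6.308

cell (1,1): code 0100 → (1.968,2.000)–(2.000,1.768)
cell (1,2): code 1000 → (2.000,2.032)–(1.968,2.000)
cell (2,1): code 0010 → (2.000,1.768)–(2.558,2.000)
cell (2,2): code 0001 → (2.558,2.000)–(2.000,2.032)
cell (5,3): code 0100 → (5.059,4.000)–(6.000,3.358)
cell (5,4): code 1100 → (5.807,5.000)–(5.059,4.000)
cell (5,5): code 1000 → (6.000,5.102)–(5.807,5.000)
cell (6,3): code 0010 → (6.000,3.358)–(6.691,4.000)
cell (6,4): code 0011 → (6.691,4.000)–(6.141,5.000)
cell (6,5): code 0001 → (6.141,5.000)–(6.000,5.102)
total: 10 segments, chained into 2 closed loop(s), length Σ = 6.308230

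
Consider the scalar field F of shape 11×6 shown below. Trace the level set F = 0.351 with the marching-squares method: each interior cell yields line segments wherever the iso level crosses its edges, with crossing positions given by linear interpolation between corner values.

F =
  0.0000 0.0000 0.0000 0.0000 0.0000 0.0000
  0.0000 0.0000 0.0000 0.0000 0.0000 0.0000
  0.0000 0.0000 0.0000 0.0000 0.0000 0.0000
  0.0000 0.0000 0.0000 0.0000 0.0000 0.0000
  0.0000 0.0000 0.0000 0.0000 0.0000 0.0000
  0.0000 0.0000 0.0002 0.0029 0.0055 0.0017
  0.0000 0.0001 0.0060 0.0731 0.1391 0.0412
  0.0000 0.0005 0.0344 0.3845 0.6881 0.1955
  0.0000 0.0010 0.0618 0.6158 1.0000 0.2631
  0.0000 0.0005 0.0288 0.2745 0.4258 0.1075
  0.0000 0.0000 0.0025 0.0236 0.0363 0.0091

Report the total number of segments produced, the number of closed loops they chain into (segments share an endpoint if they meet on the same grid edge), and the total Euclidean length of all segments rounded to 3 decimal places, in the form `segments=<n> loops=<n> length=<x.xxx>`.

cell (6,2): code 0100 → (6.892,3.000)–(7.000,2.904)
cell (6,3): code 1100 → (6.386,4.000)–(6.892,3.000)
cell (6,4): code 1000 → (7.000,4.684)–(6.386,4.000)
cell (7,2): code 0110 → (7.000,2.904)–(8.000,2.522)
cell (7,4): code 1001 → (8.000,4.881)–(7.000,4.684)
cell (8,2): code 0010 → (8.000,2.522)–(8.776,3.000)
cell (8,3): code 0111 → (8.776,3.000)–(9.000,3.506)
cell (8,4): code 1001 → (9.000,4.235)–(8.000,4.881)
cell (9,3): code 0010 → (9.000,3.506)–(9.192,4.000)
cell (9,4): code 0001 → (9.192,4.000)–(9.000,4.235)
total: 10 segments, chained into 1 closed loop(s), length Σ = 7.762572

segments=10 loops=1 length=7.763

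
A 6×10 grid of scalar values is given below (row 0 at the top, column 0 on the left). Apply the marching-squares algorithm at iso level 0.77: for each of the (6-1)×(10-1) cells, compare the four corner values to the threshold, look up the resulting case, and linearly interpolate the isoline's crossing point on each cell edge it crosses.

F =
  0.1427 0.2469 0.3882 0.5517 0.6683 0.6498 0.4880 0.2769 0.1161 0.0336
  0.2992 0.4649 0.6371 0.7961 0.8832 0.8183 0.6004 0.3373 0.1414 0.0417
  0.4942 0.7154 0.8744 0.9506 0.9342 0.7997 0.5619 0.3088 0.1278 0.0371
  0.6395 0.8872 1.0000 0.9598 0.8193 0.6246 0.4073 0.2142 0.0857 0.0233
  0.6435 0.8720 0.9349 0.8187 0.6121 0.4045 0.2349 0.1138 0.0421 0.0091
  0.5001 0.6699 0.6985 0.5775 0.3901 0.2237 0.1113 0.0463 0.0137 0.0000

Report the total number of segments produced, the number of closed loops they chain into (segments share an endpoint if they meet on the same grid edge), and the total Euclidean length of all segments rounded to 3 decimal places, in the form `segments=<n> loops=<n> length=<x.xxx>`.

cell (0,2): code 0100 → (0.893,3.000)–(1.000,2.836)
cell (0,3): code 1100 → (0.473,4.000)–(0.893,3.000)
cell (0,4): code 1100 → (0.713,5.000)–(0.473,4.000)
cell (0,5): code 1000 → (1.000,5.222)–(0.713,5.000)
cell (1,1): code 0100 → (1.560,2.000)–(2.000,1.343)
cell (1,2): code 1110 → (1.000,2.836)–(1.560,2.000)
cell (1,5): code 1001 → (2.000,5.125)–(1.000,5.222)
cell (2,0): code 0100 → (2.318,1.000)–(3.000,0.527)
cell (2,1): code 1110 → (2.000,1.343)–(2.318,1.000)
cell (2,4): code 1011 → (3.000,4.253)–(2.170,5.000)
cell (2,5): code 0001 → (2.170,5.000)–(2.000,5.125)
cell (3,0): code 0110 → (3.000,0.527)–(4.000,0.554)
cell (3,3): code 1011 → (4.000,3.236)–(3.238,4.000)
cell (3,4): code 0001 → (3.238,4.000)–(3.000,4.253)
cell (4,0): code 0010 → (4.000,0.554)–(4.505,1.000)
cell (4,1): code 0011 → (4.505,1.000)–(4.698,2.000)
cell (4,2): code 0011 → (4.698,2.000)–(4.202,3.000)
cell (4,3): code 0001 → (4.202,3.000)–(4.000,3.236)
total: 18 segments, chained into 1 closed loop(s), length Σ = 13.643708

segments=18 loops=1 length=13.644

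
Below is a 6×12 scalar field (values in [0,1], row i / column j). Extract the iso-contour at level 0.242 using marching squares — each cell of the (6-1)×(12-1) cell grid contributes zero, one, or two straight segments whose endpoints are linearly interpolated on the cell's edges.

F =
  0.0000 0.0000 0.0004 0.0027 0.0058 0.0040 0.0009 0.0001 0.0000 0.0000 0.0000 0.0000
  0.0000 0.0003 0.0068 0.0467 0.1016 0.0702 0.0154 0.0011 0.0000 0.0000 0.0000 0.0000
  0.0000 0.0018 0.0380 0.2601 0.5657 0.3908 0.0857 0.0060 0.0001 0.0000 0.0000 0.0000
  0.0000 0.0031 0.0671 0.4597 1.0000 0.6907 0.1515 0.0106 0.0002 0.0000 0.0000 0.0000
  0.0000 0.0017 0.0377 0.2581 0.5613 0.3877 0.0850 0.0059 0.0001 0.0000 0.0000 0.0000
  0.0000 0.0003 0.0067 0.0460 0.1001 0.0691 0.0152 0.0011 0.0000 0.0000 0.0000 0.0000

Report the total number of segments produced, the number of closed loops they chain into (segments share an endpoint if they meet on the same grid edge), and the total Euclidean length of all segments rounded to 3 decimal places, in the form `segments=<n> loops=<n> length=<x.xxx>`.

segments=12 loops=1 length=10.295

cell (1,2): code 0100 → (1.915,3.000)–(2.000,2.919)
cell (1,3): code 1100 → (1.303,4.000)–(1.915,3.000)
cell (1,4): code 1100 → (1.536,5.000)–(1.303,4.000)
cell (1,5): code 1000 → (2.000,5.488)–(1.536,5.000)
cell (2,2): code 0110 → (2.000,2.919)–(3.000,2.445)
cell (2,5): code 1001 → (3.000,5.832)–(2.000,5.488)
cell (3,2): code 0110 → (3.000,2.445)–(4.000,2.927)
cell (3,5): code 1001 → (4.000,5.481)–(3.000,5.832)
cell (4,2): code 0010 → (4.000,2.927)–(4.076,3.000)
cell (4,3): code 0011 → (4.076,3.000)–(4.692,4.000)
cell (4,4): code 0011 → (4.692,4.000)–(4.457,5.000)
cell (4,5): code 0001 → (4.457,5.000)–(4.000,5.481)
total: 12 segments, chained into 1 closed loop(s), length Σ = 10.295265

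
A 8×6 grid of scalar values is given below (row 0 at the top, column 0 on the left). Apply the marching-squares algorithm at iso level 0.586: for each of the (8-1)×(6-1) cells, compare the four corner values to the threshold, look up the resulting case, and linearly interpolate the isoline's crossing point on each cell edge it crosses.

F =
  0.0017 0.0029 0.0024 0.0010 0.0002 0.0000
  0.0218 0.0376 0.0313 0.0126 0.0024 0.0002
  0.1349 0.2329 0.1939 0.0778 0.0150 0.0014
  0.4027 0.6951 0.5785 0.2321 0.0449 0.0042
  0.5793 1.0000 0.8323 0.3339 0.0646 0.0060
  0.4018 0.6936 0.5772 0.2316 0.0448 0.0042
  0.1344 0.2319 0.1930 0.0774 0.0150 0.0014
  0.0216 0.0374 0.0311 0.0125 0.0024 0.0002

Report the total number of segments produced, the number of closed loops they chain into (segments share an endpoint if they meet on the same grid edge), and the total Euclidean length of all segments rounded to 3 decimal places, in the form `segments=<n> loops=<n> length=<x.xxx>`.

segments=10 loops=1 length=7.470

cell (2,0): code 0100 → (2.764,1.000)–(3.000,0.627)
cell (2,1): code 1000 → (3.000,1.936)–(2.764,1.000)
cell (3,0): code 0110 → (3.000,0.627)–(4.000,0.016)
cell (3,1): code 1101 → (3.030,2.000)–(3.000,1.936)
cell (3,2): code 1000 → (4.000,2.494)–(3.030,2.000)
cell (4,0): code 0110 → (4.000,0.016)–(5.000,0.631)
cell (4,1): code 1011 → (5.000,1.924)–(4.966,2.000)
cell (4,2): code 0001 → (4.966,2.000)–(4.000,2.494)
cell (5,0): code 0010 → (5.000,0.631)–(5.233,1.000)
cell (5,1): code 0001 → (5.233,1.000)–(5.000,1.924)
total: 10 segments, chained into 1 closed loop(s), length Σ = 7.469605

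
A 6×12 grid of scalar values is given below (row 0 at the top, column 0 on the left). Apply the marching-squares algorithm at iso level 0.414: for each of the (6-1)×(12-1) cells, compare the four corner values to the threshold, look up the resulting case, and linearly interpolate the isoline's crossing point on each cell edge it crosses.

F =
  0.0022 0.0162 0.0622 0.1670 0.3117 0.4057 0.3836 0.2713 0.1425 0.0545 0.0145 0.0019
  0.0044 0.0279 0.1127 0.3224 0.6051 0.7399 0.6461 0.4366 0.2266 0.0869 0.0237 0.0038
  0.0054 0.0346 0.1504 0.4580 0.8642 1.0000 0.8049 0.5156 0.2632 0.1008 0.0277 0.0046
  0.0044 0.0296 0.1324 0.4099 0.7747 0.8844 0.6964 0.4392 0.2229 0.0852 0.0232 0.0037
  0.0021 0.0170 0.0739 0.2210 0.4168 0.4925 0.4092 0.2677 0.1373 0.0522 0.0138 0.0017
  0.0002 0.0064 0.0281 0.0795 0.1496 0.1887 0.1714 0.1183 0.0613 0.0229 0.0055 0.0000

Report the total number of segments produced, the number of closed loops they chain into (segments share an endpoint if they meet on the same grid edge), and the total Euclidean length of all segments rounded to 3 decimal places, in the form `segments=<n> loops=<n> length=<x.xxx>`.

segments=18 loops=1 length=13.587

cell (0,3): code 0100 → (0.349,4.000)–(1.000,3.324)
cell (0,4): code 1100 → (0.025,5.000)–(0.349,4.000)
cell (0,5): code 1100 → (0.116,6.000)–(0.025,5.000)
cell (0,6): code 1100 → (0.863,7.000)–(0.116,6.000)
cell (0,7): code 1000 → (1.000,7.108)–(0.863,7.000)
cell (1,2): code 0100 → (1.676,3.000)–(2.000,2.857)
cell (1,3): code 1110 → (1.000,3.324)–(1.676,3.000)
cell (1,7): code 1001 → (2.000,7.403)–(1.000,7.108)
cell (2,2): code 0010 → (2.000,2.857)–(2.915,3.000)
cell (2,3): code 0111 → (2.915,3.000)–(3.000,3.011)
cell (2,7): code 1001 → (3.000,7.117)–(2.000,7.403)
cell (3,3): code 0110 → (3.000,3.011)–(4.000,3.986)
cell (3,5): code 1011 → (4.000,5.942)–(3.983,6.000)
cell (3,6): code 0011 → (3.983,6.000)–(3.147,7.000)
cell (3,7): code 0001 → (3.147,7.000)–(3.000,7.117)
cell (4,3): code 0010 → (4.000,3.986)–(4.010,4.000)
cell (4,4): code 0011 → (4.010,4.000)–(4.258,5.000)
cell (4,5): code 0001 → (4.258,5.000)–(4.000,5.942)
total: 18 segments, chained into 1 closed loop(s), length Σ = 13.587400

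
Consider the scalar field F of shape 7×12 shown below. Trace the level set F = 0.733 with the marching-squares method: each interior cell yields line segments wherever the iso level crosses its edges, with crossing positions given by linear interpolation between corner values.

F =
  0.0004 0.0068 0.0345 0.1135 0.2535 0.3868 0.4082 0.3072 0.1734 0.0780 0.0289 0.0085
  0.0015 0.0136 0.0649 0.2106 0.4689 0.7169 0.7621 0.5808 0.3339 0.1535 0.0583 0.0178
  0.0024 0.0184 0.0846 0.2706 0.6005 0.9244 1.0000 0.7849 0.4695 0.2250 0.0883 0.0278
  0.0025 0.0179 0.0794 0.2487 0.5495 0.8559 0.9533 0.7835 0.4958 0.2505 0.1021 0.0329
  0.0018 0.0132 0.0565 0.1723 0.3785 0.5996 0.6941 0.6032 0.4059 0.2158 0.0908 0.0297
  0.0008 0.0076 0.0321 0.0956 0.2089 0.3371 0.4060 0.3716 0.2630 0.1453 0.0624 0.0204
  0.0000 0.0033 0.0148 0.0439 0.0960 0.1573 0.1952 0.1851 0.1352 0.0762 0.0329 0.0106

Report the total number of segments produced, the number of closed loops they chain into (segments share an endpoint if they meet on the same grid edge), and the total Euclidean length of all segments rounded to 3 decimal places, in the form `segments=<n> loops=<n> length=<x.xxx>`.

cell (0,5): code 0100 → (0.918,6.000)–(1.000,5.356)
cell (0,6): code 1000 → (1.000,6.161)–(0.918,6.000)
cell (1,4): code 0100 → (1.078,5.000)–(2.000,4.409)
cell (1,5): code 1110 → (1.000,5.356)–(1.078,5.000)
cell (1,6): code 1101 → (1.746,7.000)–(1.000,6.161)
cell (1,7): code 1000 → (2.000,7.165)–(1.746,7.000)
cell (2,4): code 0110 → (2.000,4.409)–(3.000,4.599)
cell (2,7): code 1001 → (3.000,7.176)–(2.000,7.165)
cell (3,4): code 0010 → (3.000,4.599)–(3.480,5.000)
cell (3,5): code 0011 → (3.480,5.000)–(3.850,6.000)
cell (3,6): code 0011 → (3.850,6.000)–(3.280,7.000)
cell (3,7): code 0001 → (3.280,7.000)–(3.000,7.176)
total: 12 segments, chained into 1 closed loop(s), length Σ = 8.906118

segments=12 loops=1 length=8.906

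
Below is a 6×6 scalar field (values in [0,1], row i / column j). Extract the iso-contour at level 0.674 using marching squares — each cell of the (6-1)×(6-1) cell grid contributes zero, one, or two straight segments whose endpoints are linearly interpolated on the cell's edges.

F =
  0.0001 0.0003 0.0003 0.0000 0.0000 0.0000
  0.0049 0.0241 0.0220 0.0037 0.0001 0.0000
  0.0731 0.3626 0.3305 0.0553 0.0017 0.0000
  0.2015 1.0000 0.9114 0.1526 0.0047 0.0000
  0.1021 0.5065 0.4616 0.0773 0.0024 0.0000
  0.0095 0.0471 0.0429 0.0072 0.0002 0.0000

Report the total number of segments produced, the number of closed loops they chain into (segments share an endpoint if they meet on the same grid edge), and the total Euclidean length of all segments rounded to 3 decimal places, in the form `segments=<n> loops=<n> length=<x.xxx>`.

segments=6 loops=1 length=4.573

cell (2,0): code 0100 → (2.489,1.000)–(3.000,0.592)
cell (2,1): code 1100 → (2.591,2.000)–(2.489,1.000)
cell (2,2): code 1000 → (3.000,2.313)–(2.591,2.000)
cell (3,0): code 0010 → (3.000,0.592)–(3.661,1.000)
cell (3,1): code 0011 → (3.661,1.000)–(3.528,2.000)
cell (3,2): code 0001 → (3.528,2.000)–(3.000,2.313)
total: 6 segments, chained into 1 closed loop(s), length Σ = 4.573268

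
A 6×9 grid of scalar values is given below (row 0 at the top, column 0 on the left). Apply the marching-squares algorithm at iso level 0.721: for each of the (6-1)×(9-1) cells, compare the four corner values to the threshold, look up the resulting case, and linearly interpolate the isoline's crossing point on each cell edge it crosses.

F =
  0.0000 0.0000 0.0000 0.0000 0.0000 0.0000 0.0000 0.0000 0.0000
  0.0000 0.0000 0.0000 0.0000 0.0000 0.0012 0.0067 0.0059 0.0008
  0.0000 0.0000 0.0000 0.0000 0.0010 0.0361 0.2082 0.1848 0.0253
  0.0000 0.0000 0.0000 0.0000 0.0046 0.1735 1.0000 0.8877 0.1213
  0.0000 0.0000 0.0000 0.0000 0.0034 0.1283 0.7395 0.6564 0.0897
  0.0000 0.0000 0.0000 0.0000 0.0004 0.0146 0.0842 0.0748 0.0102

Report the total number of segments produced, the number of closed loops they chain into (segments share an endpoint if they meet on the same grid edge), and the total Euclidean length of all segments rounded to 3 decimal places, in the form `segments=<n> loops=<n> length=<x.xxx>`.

cell (2,5): code 0100 → (2.648,6.000)–(3.000,5.662)
cell (2,6): code 1100 → (2.763,7.000)–(2.648,6.000)
cell (2,7): code 1000 → (3.000,7.218)–(2.763,7.000)
cell (3,5): code 0110 → (3.000,5.662)–(4.000,5.970)
cell (3,6): code 1011 → (4.000,6.223)–(3.721,7.000)
cell (3,7): code 0001 → (3.721,7.000)–(3.000,7.218)
cell (4,5): code 0010 → (4.000,5.970)–(4.028,6.000)
cell (4,6): code 0001 → (4.028,6.000)–(4.000,6.223)
total: 8 segments, chained into 1 closed loop(s), length Σ = 4.707171

segments=8 loops=1 length=4.707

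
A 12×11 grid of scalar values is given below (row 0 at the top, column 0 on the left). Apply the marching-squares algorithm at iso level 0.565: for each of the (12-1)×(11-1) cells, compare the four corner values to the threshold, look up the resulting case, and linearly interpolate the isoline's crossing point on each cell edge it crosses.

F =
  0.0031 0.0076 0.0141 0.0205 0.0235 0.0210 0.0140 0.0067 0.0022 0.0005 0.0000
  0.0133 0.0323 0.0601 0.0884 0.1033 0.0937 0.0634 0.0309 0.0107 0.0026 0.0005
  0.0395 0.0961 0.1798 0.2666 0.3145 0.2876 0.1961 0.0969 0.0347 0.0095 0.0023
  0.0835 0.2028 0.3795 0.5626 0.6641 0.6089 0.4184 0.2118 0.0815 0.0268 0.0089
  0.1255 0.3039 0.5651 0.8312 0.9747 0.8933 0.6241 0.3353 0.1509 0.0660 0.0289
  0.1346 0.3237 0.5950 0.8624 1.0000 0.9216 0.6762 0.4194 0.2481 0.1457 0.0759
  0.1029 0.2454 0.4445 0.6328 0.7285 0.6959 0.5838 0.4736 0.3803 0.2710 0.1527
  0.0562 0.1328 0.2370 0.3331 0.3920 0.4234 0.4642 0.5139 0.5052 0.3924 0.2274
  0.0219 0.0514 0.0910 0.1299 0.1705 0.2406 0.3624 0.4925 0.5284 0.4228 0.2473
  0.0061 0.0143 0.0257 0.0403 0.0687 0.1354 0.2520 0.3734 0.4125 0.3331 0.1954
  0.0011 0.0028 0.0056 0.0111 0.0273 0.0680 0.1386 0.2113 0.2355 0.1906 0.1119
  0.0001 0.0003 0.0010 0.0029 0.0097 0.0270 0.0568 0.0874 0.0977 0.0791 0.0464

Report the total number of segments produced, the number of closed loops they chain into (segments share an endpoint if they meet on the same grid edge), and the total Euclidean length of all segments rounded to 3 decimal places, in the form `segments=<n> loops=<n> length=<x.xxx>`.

cell (2,3): code 0100 → (2.717,4.000)–(3.000,3.024)
cell (2,4): code 1100 → (2.863,5.000)–(2.717,4.000)
cell (2,5): code 1000 → (3.000,5.230)–(2.863,5.000)
cell (3,1): code 0100 → (3.999,2.000)–(4.000,2.000)
cell (3,2): code 1100 → (3.009,3.000)–(3.999,2.000)
cell (3,3): code 1110 → (3.000,3.024)–(3.009,3.000)
cell (3,5): code 1101 → (3.713,6.000)–(3.000,5.230)
cell (3,6): code 1000 → (4.000,6.205)–(3.713,6.000)
cell (4,1): code 0110 → (4.000,2.000)–(5.000,1.889)
cell (4,6): code 1001 → (5.000,6.433)–(4.000,6.205)
cell (5,1): code 0010 → (5.000,1.889)–(5.199,2.000)
cell (5,2): code 0111 → (5.199,2.000)–(6.000,2.640)
cell (5,6): code 1001 → (6.000,6.171)–(5.000,6.433)
cell (6,2): code 0010 → (6.000,2.640)–(6.226,3.000)
cell (6,3): code 0011 → (6.226,3.000)–(6.486,4.000)
cell (6,4): code 0011 → (6.486,4.000)–(6.480,5.000)
cell (6,5): code 0011 → (6.480,5.000)–(6.157,6.000)
cell (6,6): code 0001 → (6.157,6.000)–(6.000,6.171)
total: 18 segments, chained into 1 closed loop(s), length Σ = 13.190288

segments=18 loops=1 length=13.190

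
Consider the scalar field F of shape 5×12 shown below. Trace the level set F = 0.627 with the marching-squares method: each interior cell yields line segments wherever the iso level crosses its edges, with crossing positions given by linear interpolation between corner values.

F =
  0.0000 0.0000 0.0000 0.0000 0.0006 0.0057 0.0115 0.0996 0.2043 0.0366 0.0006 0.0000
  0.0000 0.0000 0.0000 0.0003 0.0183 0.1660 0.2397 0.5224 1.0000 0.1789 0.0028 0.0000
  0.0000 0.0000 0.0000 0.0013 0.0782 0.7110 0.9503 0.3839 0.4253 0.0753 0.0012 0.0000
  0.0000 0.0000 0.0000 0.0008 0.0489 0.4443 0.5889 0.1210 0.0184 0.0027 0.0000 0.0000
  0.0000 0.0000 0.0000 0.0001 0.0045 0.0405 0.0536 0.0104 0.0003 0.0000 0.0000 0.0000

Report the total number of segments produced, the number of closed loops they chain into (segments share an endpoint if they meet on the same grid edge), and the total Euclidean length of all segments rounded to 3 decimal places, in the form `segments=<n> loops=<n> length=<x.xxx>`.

cell (0,7): code 0100 → (0.531,8.000)–(1.000,7.219)
cell (0,8): code 1000 → (1.000,8.454)–(0.531,8.000)
cell (1,4): code 0100 → (1.846,5.000)–(2.000,4.867)
cell (1,5): code 1100 → (1.545,6.000)–(1.846,5.000)
cell (1,6): code 1000 → (2.000,6.571)–(1.545,6.000)
cell (1,7): code 0010 → (1.000,7.219)–(1.649,8.000)
cell (1,8): code 0001 → (1.649,8.000)–(1.000,8.454)
cell (2,4): code 0010 → (2.000,4.867)–(2.315,5.000)
cell (2,5): code 0011 → (2.315,5.000)–(2.895,6.000)
cell (2,6): code 0001 → (2.895,6.000)–(2.000,6.571)
total: 10 segments, chained into 2 closed loop(s), length Σ = 7.907743

segments=10 loops=2 length=7.908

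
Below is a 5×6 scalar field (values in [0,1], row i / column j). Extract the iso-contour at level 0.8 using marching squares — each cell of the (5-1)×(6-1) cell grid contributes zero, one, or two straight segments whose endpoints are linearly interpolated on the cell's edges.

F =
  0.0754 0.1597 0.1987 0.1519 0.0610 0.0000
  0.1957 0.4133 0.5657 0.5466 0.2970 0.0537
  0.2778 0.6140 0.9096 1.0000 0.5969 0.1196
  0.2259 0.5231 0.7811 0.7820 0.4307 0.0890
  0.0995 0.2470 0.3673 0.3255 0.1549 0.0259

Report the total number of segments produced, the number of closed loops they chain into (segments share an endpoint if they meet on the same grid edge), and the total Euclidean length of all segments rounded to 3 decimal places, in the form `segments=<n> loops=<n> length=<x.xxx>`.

segments=6 loops=1 length=5.135

cell (1,1): code 0100 → (1.681,2.000)–(2.000,1.629)
cell (1,2): code 1100 → (1.559,3.000)–(1.681,2.000)
cell (1,3): code 1000 → (2.000,3.496)–(1.559,3.000)
cell (2,1): code 0010 → (2.000,1.629)–(2.853,2.000)
cell (2,2): code 0011 → (2.853,2.000)–(2.917,3.000)
cell (2,3): code 0001 → (2.917,3.000)–(2.000,3.496)
total: 6 segments, chained into 1 closed loop(s), length Σ = 5.135372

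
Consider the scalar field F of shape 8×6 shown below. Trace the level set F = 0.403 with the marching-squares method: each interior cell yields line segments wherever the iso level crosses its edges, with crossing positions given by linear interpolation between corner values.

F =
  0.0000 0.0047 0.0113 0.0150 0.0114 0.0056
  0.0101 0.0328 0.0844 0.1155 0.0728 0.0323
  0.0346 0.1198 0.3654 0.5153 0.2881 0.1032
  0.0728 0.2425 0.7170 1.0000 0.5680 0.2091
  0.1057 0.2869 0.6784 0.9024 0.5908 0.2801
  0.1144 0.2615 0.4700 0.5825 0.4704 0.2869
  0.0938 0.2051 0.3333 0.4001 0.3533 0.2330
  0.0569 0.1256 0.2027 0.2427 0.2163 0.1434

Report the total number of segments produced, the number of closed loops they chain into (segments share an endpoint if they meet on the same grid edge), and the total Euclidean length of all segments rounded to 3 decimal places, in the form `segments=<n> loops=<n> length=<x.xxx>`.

cell (1,2): code 0100 → (1.719,3.000)–(2.000,2.251)
cell (1,3): code 1000 → (2.000,3.494)–(1.719,3.000)
cell (2,1): code 0100 → (2.107,2.000)–(3.000,1.338)
cell (2,2): code 1110 → (2.000,2.251)–(2.107,2.000)
cell (2,3): code 1101 → (2.411,4.000)–(2.000,3.494)
cell (2,4): code 1000 → (3.000,4.460)–(2.411,4.000)
cell (3,1): code 0110 → (3.000,1.338)–(4.000,1.297)
cell (3,4): code 1001 → (4.000,4.604)–(3.000,4.460)
cell (4,1): code 0110 → (4.000,1.297)–(5.000,1.679)
cell (4,4): code 1001 → (5.000,4.367)–(4.000,4.604)
cell (5,1): code 0010 → (5.000,1.679)–(5.490,2.000)
cell (5,2): code 0011 → (5.490,2.000)–(5.984,3.000)
cell (5,3): code 0011 → (5.984,3.000)–(5.576,4.000)
cell (5,4): code 0001 → (5.576,4.000)–(5.000,4.367)
total: 14 segments, chained into 1 closed loop(s), length Σ = 11.725712

segments=14 loops=1 length=11.726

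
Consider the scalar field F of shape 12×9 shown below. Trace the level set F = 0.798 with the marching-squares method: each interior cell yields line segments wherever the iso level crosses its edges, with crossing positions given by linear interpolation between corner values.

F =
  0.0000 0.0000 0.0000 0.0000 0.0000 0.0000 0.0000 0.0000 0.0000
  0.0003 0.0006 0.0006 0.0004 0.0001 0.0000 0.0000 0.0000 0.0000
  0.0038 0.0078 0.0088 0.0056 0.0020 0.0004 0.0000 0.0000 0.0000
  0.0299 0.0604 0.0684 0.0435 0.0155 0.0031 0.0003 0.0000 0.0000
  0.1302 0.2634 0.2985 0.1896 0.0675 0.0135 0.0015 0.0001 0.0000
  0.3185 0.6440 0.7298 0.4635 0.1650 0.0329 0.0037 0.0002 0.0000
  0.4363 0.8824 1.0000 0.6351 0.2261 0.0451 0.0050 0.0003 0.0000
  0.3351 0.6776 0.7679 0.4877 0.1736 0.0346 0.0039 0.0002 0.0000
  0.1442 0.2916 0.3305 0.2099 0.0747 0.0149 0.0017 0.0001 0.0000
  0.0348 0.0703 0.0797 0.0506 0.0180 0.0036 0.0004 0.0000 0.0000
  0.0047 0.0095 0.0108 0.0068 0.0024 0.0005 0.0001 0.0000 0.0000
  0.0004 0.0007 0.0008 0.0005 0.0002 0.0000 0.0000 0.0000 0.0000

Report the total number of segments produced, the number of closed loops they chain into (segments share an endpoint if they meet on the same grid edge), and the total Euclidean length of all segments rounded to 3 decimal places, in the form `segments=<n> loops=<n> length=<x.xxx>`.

cell (5,0): code 0100 → (5.646,1.000)–(6.000,0.811)
cell (5,1): code 1100 → (5.252,2.000)–(5.646,1.000)
cell (5,2): code 1000 → (6.000,2.554)–(5.252,2.000)
cell (6,0): code 0010 → (6.000,0.811)–(6.412,1.000)
cell (6,1): code 0011 → (6.412,1.000)–(6.870,2.000)
cell (6,2): code 0001 → (6.870,2.000)–(6.000,2.554)
total: 6 segments, chained into 1 closed loop(s), length Σ = 4.991203

segments=6 loops=1 length=4.991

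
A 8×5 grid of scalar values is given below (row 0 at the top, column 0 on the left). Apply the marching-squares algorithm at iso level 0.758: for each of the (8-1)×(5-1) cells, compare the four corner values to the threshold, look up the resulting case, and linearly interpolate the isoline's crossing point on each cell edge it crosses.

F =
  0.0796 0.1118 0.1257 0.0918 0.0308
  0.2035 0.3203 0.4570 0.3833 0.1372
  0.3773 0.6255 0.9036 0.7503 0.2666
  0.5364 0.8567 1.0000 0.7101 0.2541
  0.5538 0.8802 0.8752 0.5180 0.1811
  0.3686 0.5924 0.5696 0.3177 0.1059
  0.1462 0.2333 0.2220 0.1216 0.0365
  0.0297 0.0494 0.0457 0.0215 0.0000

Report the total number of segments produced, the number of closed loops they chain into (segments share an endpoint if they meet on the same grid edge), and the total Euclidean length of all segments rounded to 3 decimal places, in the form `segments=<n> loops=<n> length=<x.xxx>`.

cell (1,1): code 0100 → (1.674,2.000)–(2.000,1.476)
cell (1,2): code 1000 → (2.000,2.950)–(1.674,2.000)
cell (2,0): code 0100 → (2.573,1.000)–(3.000,0.692)
cell (2,1): code 1110 → (2.000,1.476)–(2.573,1.000)
cell (2,2): code 1001 → (3.000,2.835)–(2.000,2.950)
cell (3,0): code 0110 → (3.000,0.692)–(4.000,0.626)
cell (3,2): code 1001 → (4.000,2.328)–(3.000,2.835)
cell (4,0): code 0010 → (4.000,0.626)–(4.425,1.000)
cell (4,1): code 0011 → (4.425,1.000)–(4.384,2.000)
cell (4,2): code 0001 → (4.384,2.000)–(4.000,2.328)
total: 10 segments, chained into 1 closed loop(s), length Σ = 8.094161

segments=10 loops=1 length=8.094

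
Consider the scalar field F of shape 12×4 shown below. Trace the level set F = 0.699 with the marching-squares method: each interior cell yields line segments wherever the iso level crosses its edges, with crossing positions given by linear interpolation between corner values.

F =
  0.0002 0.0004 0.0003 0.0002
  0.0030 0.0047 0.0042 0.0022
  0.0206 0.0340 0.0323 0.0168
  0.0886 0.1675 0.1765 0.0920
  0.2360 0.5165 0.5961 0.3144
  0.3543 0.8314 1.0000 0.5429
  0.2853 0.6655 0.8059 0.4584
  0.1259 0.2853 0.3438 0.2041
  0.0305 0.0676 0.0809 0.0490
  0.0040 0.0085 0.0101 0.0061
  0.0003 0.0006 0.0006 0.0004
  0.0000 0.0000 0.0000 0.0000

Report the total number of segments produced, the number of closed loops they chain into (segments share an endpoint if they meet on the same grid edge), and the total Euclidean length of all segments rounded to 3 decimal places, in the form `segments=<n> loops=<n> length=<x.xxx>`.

segments=8 loops=1 length=5.948

cell (4,0): code 0100 → (4.580,1.000)–(5.000,0.722)
cell (4,1): code 1100 → (4.255,2.000)–(4.580,1.000)
cell (4,2): code 1000 → (5.000,2.658)–(4.255,2.000)
cell (5,0): code 0010 → (5.000,0.722)–(5.798,1.000)
cell (5,1): code 0111 → (5.798,1.000)–(6.000,1.239)
cell (5,2): code 1001 → (6.000,2.308)–(5.000,2.658)
cell (6,1): code 0010 → (6.000,1.239)–(6.231,2.000)
cell (6,2): code 0001 → (6.231,2.000)–(6.000,2.308)
total: 8 segments, chained into 1 closed loop(s), length Σ = 5.947639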